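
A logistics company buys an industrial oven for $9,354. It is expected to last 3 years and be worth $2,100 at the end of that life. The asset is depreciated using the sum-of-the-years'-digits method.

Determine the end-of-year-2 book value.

Depreciable base = $9,354 − $2,100 = $7,254.
Sum of the years' digits = 3+2+1 = 6.
Year 1: $7,254 × 3/6 = $3,627. Book value $5,727.
Year 2: $7,254 × 2/6 = $2,418. Book value $3,309.

$3,309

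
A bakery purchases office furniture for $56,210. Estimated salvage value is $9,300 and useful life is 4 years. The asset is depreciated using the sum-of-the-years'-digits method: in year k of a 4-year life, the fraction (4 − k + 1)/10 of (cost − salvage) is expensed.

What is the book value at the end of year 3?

Depreciable base = $56,210 − $9,300 = $46,910.
Sum of the years' digits = 4+3+2+1 = 10.
Year 1: $46,910 × 4/10 = $18,764. Book value $37,446.
Year 2: $46,910 × 3/10 = $14,073. Book value $23,373.
Year 3: $46,910 × 2/10 = $9,382. Book value $13,991.

$13,991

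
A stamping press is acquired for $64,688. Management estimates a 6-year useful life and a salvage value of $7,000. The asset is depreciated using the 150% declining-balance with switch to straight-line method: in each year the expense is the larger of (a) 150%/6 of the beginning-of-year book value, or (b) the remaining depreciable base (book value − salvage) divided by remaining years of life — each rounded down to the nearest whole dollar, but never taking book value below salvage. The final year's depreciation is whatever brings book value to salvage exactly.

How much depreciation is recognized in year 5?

Depreciable base = $64,688 − $7,000 = $57,688.
Year 1: DB = ⌊$64,688 × 150%/6⌋ = $16,172; SL = ⌊$57,688/6⌋ = $9,614 → take DB $16,172. Book value $48,516.
Year 2: DB = ⌊$48,516 × 150%/6⌋ = $12,129; SL = ⌊$41,516/5⌋ = $8,303 → take DB $12,129. Book value $36,387.
Year 3: DB = ⌊$36,387 × 150%/6⌋ = $9,096; SL = ⌊$29,387/4⌋ = $7,346 → take DB $9,096. Book value $27,291.
Year 4: DB = ⌊$27,291 × 150%/6⌋ = $6,822; SL = ⌊$20,291/3⌋ = $6,763 → take DB $6,822. Book value $20,469.
Year 5: DB = ⌊$20,469 × 150%/6⌋ = $5,117; SL = ⌊$13,469/2⌋ = $6,734 → take SL $6,734. Book value $13,735.

$6,734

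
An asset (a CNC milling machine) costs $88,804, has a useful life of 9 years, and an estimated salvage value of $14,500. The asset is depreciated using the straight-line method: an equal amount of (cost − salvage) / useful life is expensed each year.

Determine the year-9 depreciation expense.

Depreciable base = $88,804 − $14,500 = $74,304.
Annual expense = $74,304 / 9 = $8,256.

$8,256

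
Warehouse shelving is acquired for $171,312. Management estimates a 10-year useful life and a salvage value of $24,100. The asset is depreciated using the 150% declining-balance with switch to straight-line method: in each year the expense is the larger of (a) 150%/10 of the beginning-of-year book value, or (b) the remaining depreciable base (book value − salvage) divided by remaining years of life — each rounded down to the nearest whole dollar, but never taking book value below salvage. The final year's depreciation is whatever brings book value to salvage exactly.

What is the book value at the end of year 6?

Depreciable base = $171,312 − $24,100 = $147,212.
Year 1: DB = ⌊$171,312 × 150%/10⌋ = $25,696; SL = ⌊$147,212/10⌋ = $14,721 → take DB $25,696. Book value $145,616.
Year 2: DB = ⌊$145,616 × 150%/10⌋ = $21,842; SL = ⌊$121,516/9⌋ = $13,501 → take DB $21,842. Book value $123,774.
Year 3: DB = ⌊$123,774 × 150%/10⌋ = $18,566; SL = ⌊$99,674/8⌋ = $12,459 → take DB $18,566. Book value $105,208.
Year 4: DB = ⌊$105,208 × 150%/10⌋ = $15,781; SL = ⌊$81,108/7⌋ = $11,586 → take DB $15,781. Book value $89,427.
Year 5: DB = ⌊$89,427 × 150%/10⌋ = $13,414; SL = ⌊$65,327/6⌋ = $10,887 → take DB $13,414. Book value $76,013.
Year 6: DB = ⌊$76,013 × 150%/10⌋ = $11,401; SL = ⌊$51,913/5⌋ = $10,382 → take DB $11,401. Book value $64,612.

$64,612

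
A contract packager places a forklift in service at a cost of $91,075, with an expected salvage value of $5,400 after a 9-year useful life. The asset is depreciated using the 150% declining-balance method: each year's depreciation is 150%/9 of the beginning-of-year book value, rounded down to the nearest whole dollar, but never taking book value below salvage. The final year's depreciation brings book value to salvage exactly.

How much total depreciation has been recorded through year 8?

Depreciable base = $91,075 − $5,400 = $85,675.
Year 1: ⌊$91,075 × 150%/9⌋ = $15,179. Book value $75,896.
Year 2: ⌊$75,896 × 150%/9⌋ = $12,649. Book value $63,247.
Year 3: ⌊$63,247 × 150%/9⌋ = $10,541. Book value $52,706.
Year 4: ⌊$52,706 × 150%/9⌋ = $8,784. Book value $43,922.
Year 5: ⌊$43,922 × 150%/9⌋ = $7,320. Book value $36,602.
Year 6: ⌊$36,602 × 150%/9⌋ = $6,100. Book value $30,502.
Year 7: ⌊$30,502 × 150%/9⌋ = $5,083. Book value $25,419.
Year 8: ⌊$25,419 × 150%/9⌋ = $4,236. Book value $21,183.
Accumulated through year 8 = $91,075 − $21,183 = $69,892.

$69,892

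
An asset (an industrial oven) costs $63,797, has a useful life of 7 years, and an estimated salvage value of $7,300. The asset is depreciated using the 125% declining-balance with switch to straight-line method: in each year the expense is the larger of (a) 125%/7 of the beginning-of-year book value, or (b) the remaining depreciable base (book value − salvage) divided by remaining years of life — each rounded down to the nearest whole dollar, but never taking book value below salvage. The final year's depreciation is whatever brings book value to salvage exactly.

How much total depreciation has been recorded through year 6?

Depreciable base = $63,797 − $7,300 = $56,497.
Year 1: DB = ⌊$63,797 × 125%/7⌋ = $11,392; SL = ⌊$56,497/7⌋ = $8,071 → take DB $11,392. Book value $52,405.
Year 2: DB = ⌊$52,405 × 125%/7⌋ = $9,358; SL = ⌊$45,105/6⌋ = $7,517 → take DB $9,358. Book value $43,047.
Year 3: DB = ⌊$43,047 × 125%/7⌋ = $7,686; SL = ⌊$35,747/5⌋ = $7,149 → take DB $7,686. Book value $35,361.
Year 4: DB = ⌊$35,361 × 125%/7⌋ = $6,314; SL = ⌊$28,061/4⌋ = $7,015 → take SL $7,015. Book value $28,346.
Year 5: DB = ⌊$28,346 × 125%/7⌋ = $5,061; SL = ⌊$21,046/3⌋ = $7,015 → take SL $7,015. Book value $21,331.
Year 6: DB = ⌊$21,331 × 125%/7⌋ = $3,809; SL = ⌊$14,031/2⌋ = $7,015 → take SL $7,015. Book value $14,316.
Accumulated through year 6 = $63,797 − $14,316 = $49,481.

$49,481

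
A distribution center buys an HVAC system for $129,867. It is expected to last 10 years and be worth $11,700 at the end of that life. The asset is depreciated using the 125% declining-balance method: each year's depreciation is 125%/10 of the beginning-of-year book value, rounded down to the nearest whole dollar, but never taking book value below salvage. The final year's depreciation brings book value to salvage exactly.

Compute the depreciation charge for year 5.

$9,515

Depreciable base = $129,867 − $11,700 = $118,167.
Year 1: ⌊$129,867 × 125%/10⌋ = $16,233. Book value $113,634.
Year 2: ⌊$113,634 × 125%/10⌋ = $14,204. Book value $99,430.
Year 3: ⌊$99,430 × 125%/10⌋ = $12,428. Book value $87,002.
Year 4: ⌊$87,002 × 125%/10⌋ = $10,875. Book value $76,127.
Year 5: ⌊$76,127 × 125%/10⌋ = $9,515. Book value $66,612.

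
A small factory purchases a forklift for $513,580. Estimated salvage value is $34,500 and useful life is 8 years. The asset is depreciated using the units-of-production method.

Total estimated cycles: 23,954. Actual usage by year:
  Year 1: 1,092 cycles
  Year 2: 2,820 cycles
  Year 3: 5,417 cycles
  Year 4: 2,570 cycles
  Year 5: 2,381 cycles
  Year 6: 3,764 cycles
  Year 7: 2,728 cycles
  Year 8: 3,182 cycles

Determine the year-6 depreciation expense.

Depreciable base = $513,580 − $34,500 = $479,080.
Rate = $479,080 / 23,954 cycles = $20 per cycle.
Year 1: 1,092 × $20 = $21,840. Book value $491,740.
Year 2: 2,820 × $20 = $56,400. Book value $435,340.
Year 3: 5,417 × $20 = $108,340. Book value $327,000.
Year 4: 2,570 × $20 = $51,400. Book value $275,600.
Year 5: 2,381 × $20 = $47,620. Book value $227,980.
Year 6: 3,764 × $20 = $75,280. Book value $152,700.

$75,280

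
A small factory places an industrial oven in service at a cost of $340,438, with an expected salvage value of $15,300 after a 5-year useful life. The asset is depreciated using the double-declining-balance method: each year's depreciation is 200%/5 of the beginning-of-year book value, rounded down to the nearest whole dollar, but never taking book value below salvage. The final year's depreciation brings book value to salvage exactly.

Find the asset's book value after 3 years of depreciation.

Depreciable base = $340,438 − $15,300 = $325,138.
Year 1: ⌊$340,438 × 200%/5⌋ = $136,175. Book value $204,263.
Year 2: ⌊$204,263 × 200%/5⌋ = $81,705. Book value $122,558.
Year 3: ⌊$122,558 × 200%/5⌋ = $49,023. Book value $73,535.

$73,535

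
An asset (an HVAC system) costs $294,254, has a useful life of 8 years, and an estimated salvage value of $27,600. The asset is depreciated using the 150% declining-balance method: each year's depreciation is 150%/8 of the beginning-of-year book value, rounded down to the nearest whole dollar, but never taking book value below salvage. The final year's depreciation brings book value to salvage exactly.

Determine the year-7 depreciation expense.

$15,873

Depreciable base = $294,254 − $27,600 = $266,654.
Year 1: ⌊$294,254 × 150%/8⌋ = $55,172. Book value $239,082.
Year 2: ⌊$239,082 × 150%/8⌋ = $44,827. Book value $194,255.
Year 3: ⌊$194,255 × 150%/8⌋ = $36,422. Book value $157,833.
Year 4: ⌊$157,833 × 150%/8⌋ = $29,593. Book value $128,240.
Year 5: ⌊$128,240 × 150%/8⌋ = $24,045. Book value $104,195.
Year 6: ⌊$104,195 × 150%/8⌋ = $19,536. Book value $84,659.
Year 7: ⌊$84,659 × 150%/8⌋ = $15,873. Book value $68,786.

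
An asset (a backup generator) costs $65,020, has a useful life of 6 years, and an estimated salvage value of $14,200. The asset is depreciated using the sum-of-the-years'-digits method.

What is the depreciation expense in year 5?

Depreciable base = $65,020 − $14,200 = $50,820.
Sum of the years' digits = 6+5+4+3+2+1 = 21.
Year 1: $50,820 × 6/21 = $14,520. Book value $50,500.
Year 2: $50,820 × 5/21 = $12,100. Book value $38,400.
Year 3: $50,820 × 4/21 = $9,680. Book value $28,720.
Year 4: $50,820 × 3/21 = $7,260. Book value $21,460.
Year 5: $50,820 × 2/21 = $4,840. Book value $16,620.

$4,840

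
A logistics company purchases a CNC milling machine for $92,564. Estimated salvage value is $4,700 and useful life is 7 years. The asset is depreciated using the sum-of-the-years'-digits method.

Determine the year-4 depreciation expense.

$12,552

Depreciable base = $92,564 − $4,700 = $87,864.
Sum of the years' digits = 7+6+5+4+3+2+1 = 28.
Year 1: $87,864 × 7/28 = $21,966. Book value $70,598.
Year 2: $87,864 × 6/28 = $18,828. Book value $51,770.
Year 3: $87,864 × 5/28 = $15,690. Book value $36,080.
Year 4: $87,864 × 4/28 = $12,552. Book value $23,528.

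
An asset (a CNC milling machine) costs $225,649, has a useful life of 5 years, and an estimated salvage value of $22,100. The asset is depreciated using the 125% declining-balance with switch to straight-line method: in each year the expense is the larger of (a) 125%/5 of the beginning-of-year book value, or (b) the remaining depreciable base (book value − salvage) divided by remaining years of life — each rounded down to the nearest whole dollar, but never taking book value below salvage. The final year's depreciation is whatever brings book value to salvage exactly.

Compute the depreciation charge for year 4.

$34,943

Depreciable base = $225,649 − $22,100 = $203,549.
Year 1: DB = ⌊$225,649 × 125%/5⌋ = $56,412; SL = ⌊$203,549/5⌋ = $40,709 → take DB $56,412. Book value $169,237.
Year 2: DB = ⌊$169,237 × 125%/5⌋ = $42,309; SL = ⌊$147,137/4⌋ = $36,784 → take DB $42,309. Book value $126,928.
Year 3: DB = ⌊$126,928 × 125%/5⌋ = $31,732; SL = ⌊$104,828/3⌋ = $34,942 → take SL $34,942. Book value $91,986.
Year 4: DB = ⌊$91,986 × 125%/5⌋ = $22,996; SL = ⌊$69,886/2⌋ = $34,943 → take SL $34,943. Book value $57,043.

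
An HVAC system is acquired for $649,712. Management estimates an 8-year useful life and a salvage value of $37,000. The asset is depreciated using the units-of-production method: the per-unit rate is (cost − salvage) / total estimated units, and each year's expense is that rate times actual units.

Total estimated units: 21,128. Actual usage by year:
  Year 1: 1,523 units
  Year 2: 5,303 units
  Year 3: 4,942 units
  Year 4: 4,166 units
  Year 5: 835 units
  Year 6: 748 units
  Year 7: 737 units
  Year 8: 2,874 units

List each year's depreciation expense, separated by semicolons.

Depreciable base = $649,712 − $37,000 = $612,712.
Rate = $612,712 / 21,128 units = $29 per unit.
Year 1: 1,523 × $29 = $44,167. Book value $605,545.
Year 2: 5,303 × $29 = $153,787. Book value $451,758.
Year 3: 4,942 × $29 = $143,318. Book value $308,440.
Year 4: 4,166 × $29 = $120,814. Book value $187,626.
Year 5: 835 × $29 = $24,215. Book value $163,411.
Year 6: 748 × $29 = $21,692. Book value $141,719.
Year 7: 737 × $29 = $21,373. Book value $120,346.
Year 8: 2,874 × $29 = $83,346. Book value $37,000.

$44,167; $153,787; $143,318; $120,814; $24,215; $21,692; $21,373; $83,346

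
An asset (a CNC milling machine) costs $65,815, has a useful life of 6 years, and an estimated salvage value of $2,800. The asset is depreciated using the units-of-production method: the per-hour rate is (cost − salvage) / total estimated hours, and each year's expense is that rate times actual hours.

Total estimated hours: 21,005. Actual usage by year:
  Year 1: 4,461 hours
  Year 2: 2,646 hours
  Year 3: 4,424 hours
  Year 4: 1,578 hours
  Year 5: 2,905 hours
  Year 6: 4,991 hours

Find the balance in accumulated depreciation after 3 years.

$34,593

Depreciable base = $65,815 − $2,800 = $63,015.
Rate = $63,015 / 21,005 hours = $3 per hour.
Year 1: 4,461 × $3 = $13,383. Book value $52,432.
Year 2: 2,646 × $3 = $7,938. Book value $44,494.
Year 3: 4,424 × $3 = $13,272. Book value $31,222.
Accumulated through year 3 = $65,815 − $31,222 = $34,593.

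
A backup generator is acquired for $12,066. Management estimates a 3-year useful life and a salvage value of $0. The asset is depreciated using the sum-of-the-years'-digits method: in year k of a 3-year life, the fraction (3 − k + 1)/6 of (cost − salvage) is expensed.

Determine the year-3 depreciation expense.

$2,011

Depreciable base = $12,066 − $0 = $12,066.
Sum of the years' digits = 3+2+1 = 6.
Year 1: $12,066 × 3/6 = $6,033. Book value $6,033.
Year 2: $12,066 × 2/6 = $4,022. Book value $2,011.
Year 3: $12,066 × 1/6 = $2,011. Book value $0.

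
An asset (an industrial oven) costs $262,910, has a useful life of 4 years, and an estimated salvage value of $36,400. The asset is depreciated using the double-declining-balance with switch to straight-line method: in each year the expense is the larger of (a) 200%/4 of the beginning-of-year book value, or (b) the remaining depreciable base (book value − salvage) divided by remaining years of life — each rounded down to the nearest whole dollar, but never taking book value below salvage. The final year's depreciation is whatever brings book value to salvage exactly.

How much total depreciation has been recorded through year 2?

$197,182

Depreciable base = $262,910 − $36,400 = $226,510.
Year 1: DB = ⌊$262,910 × 200%/4⌋ = $131,455; SL = ⌊$226,510/4⌋ = $56,627 → take DB $131,455. Book value $131,455.
Year 2: DB = ⌊$131,455 × 200%/4⌋ = $65,727; SL = ⌊$95,055/3⌋ = $31,685 → take DB $65,727. Book value $65,728.
Accumulated through year 2 = $262,910 − $65,728 = $197,182.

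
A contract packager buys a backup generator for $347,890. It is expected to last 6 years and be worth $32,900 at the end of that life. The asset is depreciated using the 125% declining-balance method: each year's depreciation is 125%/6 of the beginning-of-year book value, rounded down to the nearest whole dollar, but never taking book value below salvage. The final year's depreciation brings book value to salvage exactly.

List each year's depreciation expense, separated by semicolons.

Depreciable base = $347,890 − $32,900 = $314,990.
Year 1: ⌊$347,890 × 125%/6⌋ = $72,477. Book value $275,413.
Year 2: ⌊$275,413 × 125%/6⌋ = $57,377. Book value $218,036.
Year 3: ⌊$218,036 × 125%/6⌋ = $45,424. Book value $172,612.
Year 4: ⌊$172,612 × 125%/6⌋ = $35,960. Book value $136,652.
Year 5: ⌊$136,652 × 125%/6⌋ = $28,469. Book value $108,183.
Year 6 (final): $108,183 − $32,900 = $75,283. Book value $32,900.

$72,477; $57,377; $45,424; $35,960; $28,469; $75,283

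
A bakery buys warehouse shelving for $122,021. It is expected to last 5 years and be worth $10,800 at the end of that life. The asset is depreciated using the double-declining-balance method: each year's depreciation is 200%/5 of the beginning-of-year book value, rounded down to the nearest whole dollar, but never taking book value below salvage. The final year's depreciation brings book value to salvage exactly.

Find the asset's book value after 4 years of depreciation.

$15,815

Depreciable base = $122,021 − $10,800 = $111,221.
Year 1: ⌊$122,021 × 200%/5⌋ = $48,808. Book value $73,213.
Year 2: ⌊$73,213 × 200%/5⌋ = $29,285. Book value $43,928.
Year 3: ⌊$43,928 × 200%/5⌋ = $17,571. Book value $26,357.
Year 4: ⌊$26,357 × 200%/5⌋ = $10,542. Book value $15,815.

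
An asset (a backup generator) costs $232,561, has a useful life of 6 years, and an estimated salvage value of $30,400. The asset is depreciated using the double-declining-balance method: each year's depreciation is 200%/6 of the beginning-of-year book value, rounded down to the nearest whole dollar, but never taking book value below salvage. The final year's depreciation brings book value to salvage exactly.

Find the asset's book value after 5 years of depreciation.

$30,626

Depreciable base = $232,561 − $30,400 = $202,161.
Year 1: ⌊$232,561 × 200%/6⌋ = $77,520. Book value $155,041.
Year 2: ⌊$155,041 × 200%/6⌋ = $51,680. Book value $103,361.
Year 3: ⌊$103,361 × 200%/6⌋ = $34,453. Book value $68,908.
Year 4: ⌊$68,908 × 200%/6⌋ = $22,969. Book value $45,939.
Year 5: ⌊$45,939 × 200%/6⌋ = $15,313. Book value $30,626.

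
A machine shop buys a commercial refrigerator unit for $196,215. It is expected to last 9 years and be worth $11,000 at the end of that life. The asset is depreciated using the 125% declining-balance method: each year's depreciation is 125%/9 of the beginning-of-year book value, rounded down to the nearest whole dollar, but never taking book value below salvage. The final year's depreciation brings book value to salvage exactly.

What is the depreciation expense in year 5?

$14,984

Depreciable base = $196,215 − $11,000 = $185,215.
Year 1: ⌊$196,215 × 125%/9⌋ = $27,252. Book value $168,963.
Year 2: ⌊$168,963 × 125%/9⌋ = $23,467. Book value $145,496.
Year 3: ⌊$145,496 × 125%/9⌋ = $20,207. Book value $125,289.
Year 4: ⌊$125,289 × 125%/9⌋ = $17,401. Book value $107,888.
Year 5: ⌊$107,888 × 125%/9⌋ = $14,984. Book value $92,904.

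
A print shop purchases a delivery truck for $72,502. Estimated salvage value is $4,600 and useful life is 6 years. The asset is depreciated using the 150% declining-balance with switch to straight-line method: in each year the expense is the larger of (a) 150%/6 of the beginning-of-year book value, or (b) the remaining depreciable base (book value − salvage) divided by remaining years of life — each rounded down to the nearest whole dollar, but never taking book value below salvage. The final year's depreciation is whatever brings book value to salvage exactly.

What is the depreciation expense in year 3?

Depreciable base = $72,502 − $4,600 = $67,902.
Year 1: DB = ⌊$72,502 × 150%/6⌋ = $18,125; SL = ⌊$67,902/6⌋ = $11,317 → take DB $18,125. Book value $54,377.
Year 2: DB = ⌊$54,377 × 150%/6⌋ = $13,594; SL = ⌊$49,777/5⌋ = $9,955 → take DB $13,594. Book value $40,783.
Year 3: DB = ⌊$40,783 × 150%/6⌋ = $10,195; SL = ⌊$36,183/4⌋ = $9,045 → take DB $10,195. Book value $30,588.

$10,195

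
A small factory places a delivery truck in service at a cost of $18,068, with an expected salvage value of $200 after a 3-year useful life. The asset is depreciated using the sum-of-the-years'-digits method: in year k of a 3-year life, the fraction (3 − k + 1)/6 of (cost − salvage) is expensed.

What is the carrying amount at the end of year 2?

Depreciable base = $18,068 − $200 = $17,868.
Sum of the years' digits = 3+2+1 = 6.
Year 1: $17,868 × 3/6 = $8,934. Book value $9,134.
Year 2: $17,868 × 2/6 = $5,956. Book value $3,178.

$3,178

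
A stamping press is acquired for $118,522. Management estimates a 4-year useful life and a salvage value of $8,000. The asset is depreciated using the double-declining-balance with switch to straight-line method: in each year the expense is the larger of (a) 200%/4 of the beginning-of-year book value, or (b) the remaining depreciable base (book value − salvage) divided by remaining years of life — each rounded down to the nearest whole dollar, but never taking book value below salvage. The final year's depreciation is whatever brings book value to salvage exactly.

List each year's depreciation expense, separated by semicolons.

Depreciable base = $118,522 − $8,000 = $110,522.
Year 1: DB = ⌊$118,522 × 200%/4⌋ = $59,261; SL = ⌊$110,522/4⌋ = $27,630 → take DB $59,261. Book value $59,261.
Year 2: DB = ⌊$59,261 × 200%/4⌋ = $29,630; SL = ⌊$51,261/3⌋ = $17,087 → take DB $29,630. Book value $29,631.
Year 3: DB = ⌊$29,631 × 200%/4⌋ = $14,815; SL = ⌊$21,631/2⌋ = $10,815 → take DB $14,815. Book value $14,816.
Year 4 (final): $14,816 − $8,000 = $6,816. Book value $8,000.

$59,261; $29,630; $14,815; $6,816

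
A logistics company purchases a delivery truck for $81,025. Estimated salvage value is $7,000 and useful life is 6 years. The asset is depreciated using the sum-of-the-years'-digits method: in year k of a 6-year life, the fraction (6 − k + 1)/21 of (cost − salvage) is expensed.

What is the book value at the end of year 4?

$17,575

Depreciable base = $81,025 − $7,000 = $74,025.
Sum of the years' digits = 6+5+4+3+2+1 = 21.
Year 1: $74,025 × 6/21 = $21,150. Book value $59,875.
Year 2: $74,025 × 5/21 = $17,625. Book value $42,250.
Year 3: $74,025 × 4/21 = $14,100. Book value $28,150.
Year 4: $74,025 × 3/21 = $10,575. Book value $17,575.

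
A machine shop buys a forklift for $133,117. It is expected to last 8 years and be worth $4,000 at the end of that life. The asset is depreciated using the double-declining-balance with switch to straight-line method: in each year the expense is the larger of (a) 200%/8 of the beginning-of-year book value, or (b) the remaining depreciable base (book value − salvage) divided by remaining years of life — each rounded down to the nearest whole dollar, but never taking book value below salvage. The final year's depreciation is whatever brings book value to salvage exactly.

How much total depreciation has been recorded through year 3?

Depreciable base = $133,117 − $4,000 = $129,117.
Year 1: DB = ⌊$133,117 × 200%/8⌋ = $33,279; SL = ⌊$129,117/8⌋ = $16,139 → take DB $33,279. Book value $99,838.
Year 2: DB = ⌊$99,838 × 200%/8⌋ = $24,959; SL = ⌊$95,838/7⌋ = $13,691 → take DB $24,959. Book value $74,879.
Year 3: DB = ⌊$74,879 × 200%/8⌋ = $18,719; SL = ⌊$70,879/6⌋ = $11,813 → take DB $18,719. Book value $56,160.
Accumulated through year 3 = $133,117 − $56,160 = $76,957.

$76,957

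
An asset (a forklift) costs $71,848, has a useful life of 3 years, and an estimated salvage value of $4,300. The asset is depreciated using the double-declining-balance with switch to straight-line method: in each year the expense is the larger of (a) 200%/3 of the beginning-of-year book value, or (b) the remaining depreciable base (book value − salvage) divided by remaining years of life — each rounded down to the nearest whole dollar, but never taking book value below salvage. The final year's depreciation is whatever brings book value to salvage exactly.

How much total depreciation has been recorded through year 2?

Depreciable base = $71,848 − $4,300 = $67,548.
Year 1: DB = ⌊$71,848 × 200%/3⌋ = $47,898; SL = ⌊$67,548/3⌋ = $22,516 → take DB $47,898. Book value $23,950.
Year 2: DB = ⌊$23,950 × 200%/3⌋ = $15,966; SL = ⌊$19,650/2⌋ = $9,825 → take DB $15,966. Book value $7,984.
Accumulated through year 2 = $71,848 − $7,984 = $63,864.

$63,864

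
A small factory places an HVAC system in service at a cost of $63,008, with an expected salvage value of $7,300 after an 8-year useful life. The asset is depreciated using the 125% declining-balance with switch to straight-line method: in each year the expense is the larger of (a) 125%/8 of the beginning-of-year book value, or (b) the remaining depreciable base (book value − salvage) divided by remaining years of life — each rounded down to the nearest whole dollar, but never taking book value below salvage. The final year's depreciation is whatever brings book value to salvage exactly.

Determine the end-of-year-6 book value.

Depreciable base = $63,008 − $7,300 = $55,708.
Year 1: DB = ⌊$63,008 × 125%/8⌋ = $9,845; SL = ⌊$55,708/8⌋ = $6,963 → take DB $9,845. Book value $53,163.
Year 2: DB = ⌊$53,163 × 125%/8⌋ = $8,306; SL = ⌊$45,863/7⌋ = $6,551 → take DB $8,306. Book value $44,857.
Year 3: DB = ⌊$44,857 × 125%/8⌋ = $7,008; SL = ⌊$37,557/6⌋ = $6,259 → take DB $7,008. Book value $37,849.
Year 4: DB = ⌊$37,849 × 125%/8⌋ = $5,913; SL = ⌊$30,549/5⌋ = $6,109 → take SL $6,109. Book value $31,740.
Year 5: DB = ⌊$31,740 × 125%/8⌋ = $4,959; SL = ⌊$24,440/4⌋ = $6,110 → take SL $6,110. Book value $25,630.
Year 6: DB = ⌊$25,630 × 125%/8⌋ = $4,004; SL = ⌊$18,330/3⌋ = $6,110 → take SL $6,110. Book value $19,520.

$19,520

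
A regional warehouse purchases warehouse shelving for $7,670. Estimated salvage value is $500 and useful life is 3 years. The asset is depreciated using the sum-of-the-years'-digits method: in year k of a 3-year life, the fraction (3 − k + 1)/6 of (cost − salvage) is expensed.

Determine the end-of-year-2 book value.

$1,695

Depreciable base = $7,670 − $500 = $7,170.
Sum of the years' digits = 3+2+1 = 6.
Year 1: $7,170 × 3/6 = $3,585. Book value $4,085.
Year 2: $7,170 × 2/6 = $2,390. Book value $1,695.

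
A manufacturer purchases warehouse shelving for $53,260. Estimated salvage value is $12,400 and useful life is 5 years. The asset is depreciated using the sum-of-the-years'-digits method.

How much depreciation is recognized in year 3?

Depreciable base = $53,260 − $12,400 = $40,860.
Sum of the years' digits = 5+4+3+2+1 = 15.
Year 1: $40,860 × 5/15 = $13,620. Book value $39,640.
Year 2: $40,860 × 4/15 = $10,896. Book value $28,744.
Year 3: $40,860 × 3/15 = $8,172. Book value $20,572.

$8,172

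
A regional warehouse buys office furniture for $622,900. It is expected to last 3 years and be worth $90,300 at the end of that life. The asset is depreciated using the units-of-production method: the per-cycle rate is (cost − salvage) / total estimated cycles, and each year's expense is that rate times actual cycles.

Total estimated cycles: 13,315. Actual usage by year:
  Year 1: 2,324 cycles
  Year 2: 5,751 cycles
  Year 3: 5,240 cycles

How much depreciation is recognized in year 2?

$230,040

Depreciable base = $622,900 − $90,300 = $532,600.
Rate = $532,600 / 13,315 cycles = $40 per cycle.
Year 1: 2,324 × $40 = $92,960. Book value $529,940.
Year 2: 5,751 × $40 = $230,040. Book value $299,900.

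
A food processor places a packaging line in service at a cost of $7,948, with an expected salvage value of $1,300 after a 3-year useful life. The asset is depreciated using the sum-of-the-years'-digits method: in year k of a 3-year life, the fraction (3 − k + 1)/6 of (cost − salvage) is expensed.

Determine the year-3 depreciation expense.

$1,108

Depreciable base = $7,948 − $1,300 = $6,648.
Sum of the years' digits = 3+2+1 = 6.
Year 1: $6,648 × 3/6 = $3,324. Book value $4,624.
Year 2: $6,648 × 2/6 = $2,216. Book value $2,408.
Year 3: $6,648 × 1/6 = $1,108. Book value $1,300.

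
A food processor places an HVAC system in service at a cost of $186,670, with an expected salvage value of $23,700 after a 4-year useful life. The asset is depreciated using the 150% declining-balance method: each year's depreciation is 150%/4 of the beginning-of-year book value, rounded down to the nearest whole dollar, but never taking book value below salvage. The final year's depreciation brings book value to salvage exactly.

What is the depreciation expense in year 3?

Depreciable base = $186,670 − $23,700 = $162,970.
Year 1: ⌊$186,670 × 150%/4⌋ = $70,001. Book value $116,669.
Year 2: ⌊$116,669 × 150%/4⌋ = $43,750. Book value $72,919.
Year 3: ⌊$72,919 × 150%/4⌋ = $27,344. Book value $45,575.

$27,344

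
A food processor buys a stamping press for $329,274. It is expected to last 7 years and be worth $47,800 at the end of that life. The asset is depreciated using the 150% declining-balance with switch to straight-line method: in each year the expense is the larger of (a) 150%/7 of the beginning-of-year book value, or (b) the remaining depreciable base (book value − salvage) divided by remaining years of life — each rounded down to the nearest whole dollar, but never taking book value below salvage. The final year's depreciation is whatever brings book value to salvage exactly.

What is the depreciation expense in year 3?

$43,559

Depreciable base = $329,274 − $47,800 = $281,474.
Year 1: DB = ⌊$329,274 × 150%/7⌋ = $70,558; SL = ⌊$281,474/7⌋ = $40,210 → take DB $70,558. Book value $258,716.
Year 2: DB = ⌊$258,716 × 150%/7⌋ = $55,439; SL = ⌊$210,916/6⌋ = $35,152 → take DB $55,439. Book value $203,277.
Year 3: DB = ⌊$203,277 × 150%/7⌋ = $43,559; SL = ⌊$155,477/5⌋ = $31,095 → take DB $43,559. Book value $159,718.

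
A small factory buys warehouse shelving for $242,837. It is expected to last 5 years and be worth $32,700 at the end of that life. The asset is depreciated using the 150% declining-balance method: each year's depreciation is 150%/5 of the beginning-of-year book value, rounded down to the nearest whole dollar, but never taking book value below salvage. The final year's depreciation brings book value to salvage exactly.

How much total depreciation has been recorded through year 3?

Depreciable base = $242,837 − $32,700 = $210,137.
Year 1: ⌊$242,837 × 150%/5⌋ = $72,851. Book value $169,986.
Year 2: ⌊$169,986 × 150%/5⌋ = $50,995. Book value $118,991.
Year 3: ⌊$118,991 × 150%/5⌋ = $35,697. Book value $83,294.
Accumulated through year 3 = $242,837 − $83,294 = $159,543.

$159,543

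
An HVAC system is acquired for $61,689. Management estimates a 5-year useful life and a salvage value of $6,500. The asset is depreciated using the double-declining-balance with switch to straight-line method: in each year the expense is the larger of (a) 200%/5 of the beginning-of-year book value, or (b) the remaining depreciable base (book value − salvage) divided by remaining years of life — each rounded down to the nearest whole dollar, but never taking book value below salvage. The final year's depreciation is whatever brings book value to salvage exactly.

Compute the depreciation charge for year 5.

$1,496

Depreciable base = $61,689 − $6,500 = $55,189.
Year 1: DB = ⌊$61,689 × 200%/5⌋ = $24,675; SL = ⌊$55,189/5⌋ = $11,037 → take DB $24,675. Book value $37,014.
Year 2: DB = ⌊$37,014 × 200%/5⌋ = $14,805; SL = ⌊$30,514/4⌋ = $7,628 → take DB $14,805. Book value $22,209.
Year 3: DB = ⌊$22,209 × 200%/5⌋ = $8,883; SL = ⌊$15,709/3⌋ = $5,236 → take DB $8,883. Book value $13,326.
Year 4: DB = ⌊$13,326 × 200%/5⌋ = $5,330; SL = ⌊$6,826/2⌋ = $3,413 → take DB $5,330. Book value $7,996.
Year 5 (final): $7,996 − $6,500 = $1,496. Book value $6,500.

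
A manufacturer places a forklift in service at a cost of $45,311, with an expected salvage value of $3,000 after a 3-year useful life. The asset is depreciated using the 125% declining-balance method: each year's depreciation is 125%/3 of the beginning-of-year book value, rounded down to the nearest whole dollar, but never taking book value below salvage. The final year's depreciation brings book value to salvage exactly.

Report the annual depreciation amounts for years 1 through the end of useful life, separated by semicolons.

$18,879; $11,013; $12,419

Depreciable base = $45,311 − $3,000 = $42,311.
Year 1: ⌊$45,311 × 125%/3⌋ = $18,879. Book value $26,432.
Year 2: ⌊$26,432 × 125%/3⌋ = $11,013. Book value $15,419.
Year 3 (final): $15,419 − $3,000 = $12,419. Book value $3,000.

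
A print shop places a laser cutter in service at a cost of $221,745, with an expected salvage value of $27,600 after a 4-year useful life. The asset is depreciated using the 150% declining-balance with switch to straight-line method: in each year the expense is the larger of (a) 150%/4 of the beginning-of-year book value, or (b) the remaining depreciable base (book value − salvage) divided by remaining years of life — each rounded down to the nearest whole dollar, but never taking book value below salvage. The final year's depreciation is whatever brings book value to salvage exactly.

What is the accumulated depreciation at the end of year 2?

Depreciable base = $221,745 − $27,600 = $194,145.
Year 1: DB = ⌊$221,745 × 150%/4⌋ = $83,154; SL = ⌊$194,145/4⌋ = $48,536 → take DB $83,154. Book value $138,591.
Year 2: DB = ⌊$138,591 × 150%/4⌋ = $51,971; SL = ⌊$110,991/3⌋ = $36,997 → take DB $51,971. Book value $86,620.
Accumulated through year 2 = $221,745 − $86,620 = $135,125.

$135,125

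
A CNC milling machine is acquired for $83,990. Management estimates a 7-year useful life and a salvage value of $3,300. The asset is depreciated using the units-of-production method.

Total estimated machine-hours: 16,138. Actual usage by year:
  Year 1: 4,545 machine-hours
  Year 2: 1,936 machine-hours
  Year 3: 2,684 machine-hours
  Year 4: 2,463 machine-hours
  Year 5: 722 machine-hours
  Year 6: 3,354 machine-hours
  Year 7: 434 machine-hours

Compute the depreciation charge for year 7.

Depreciable base = $83,990 − $3,300 = $80,690.
Rate = $80,690 / 16,138 machine-hours = $5 per machine-hour.
Year 1: 4,545 × $5 = $22,725. Book value $61,265.
Year 2: 1,936 × $5 = $9,680. Book value $51,585.
Year 3: 2,684 × $5 = $13,420. Book value $38,165.
Year 4: 2,463 × $5 = $12,315. Book value $25,850.
Year 5: 722 × $5 = $3,610. Book value $22,240.
Year 6: 3,354 × $5 = $16,770. Book value $5,470.
Year 7: 434 × $5 = $2,170. Book value $3,300.

$2,170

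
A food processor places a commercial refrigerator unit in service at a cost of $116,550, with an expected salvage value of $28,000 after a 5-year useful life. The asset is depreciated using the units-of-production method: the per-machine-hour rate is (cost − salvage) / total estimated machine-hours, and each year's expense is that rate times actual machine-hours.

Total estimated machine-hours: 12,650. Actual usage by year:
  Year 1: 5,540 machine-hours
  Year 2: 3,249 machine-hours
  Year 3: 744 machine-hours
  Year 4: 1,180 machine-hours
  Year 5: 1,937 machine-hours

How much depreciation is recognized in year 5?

Depreciable base = $116,550 − $28,000 = $88,550.
Rate = $88,550 / 12,650 machine-hours = $7 per machine-hour.
Year 1: 5,540 × $7 = $38,780. Book value $77,770.
Year 2: 3,249 × $7 = $22,743. Book value $55,027.
Year 3: 744 × $7 = $5,208. Book value $49,819.
Year 4: 1,180 × $7 = $8,260. Book value $41,559.
Year 5: 1,937 × $7 = $13,559. Book value $28,000.

$13,559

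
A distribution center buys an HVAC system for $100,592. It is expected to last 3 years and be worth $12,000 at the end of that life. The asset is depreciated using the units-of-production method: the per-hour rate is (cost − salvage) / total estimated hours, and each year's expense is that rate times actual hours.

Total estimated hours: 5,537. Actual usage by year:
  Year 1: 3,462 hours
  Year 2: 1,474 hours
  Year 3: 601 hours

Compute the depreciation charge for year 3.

Depreciable base = $100,592 − $12,000 = $88,592.
Rate = $88,592 / 5,537 hours = $16 per hour.
Year 1: 3,462 × $16 = $55,392. Book value $45,200.
Year 2: 1,474 × $16 = $23,584. Book value $21,616.
Year 3: 601 × $16 = $9,616. Book value $12,000.

$9,616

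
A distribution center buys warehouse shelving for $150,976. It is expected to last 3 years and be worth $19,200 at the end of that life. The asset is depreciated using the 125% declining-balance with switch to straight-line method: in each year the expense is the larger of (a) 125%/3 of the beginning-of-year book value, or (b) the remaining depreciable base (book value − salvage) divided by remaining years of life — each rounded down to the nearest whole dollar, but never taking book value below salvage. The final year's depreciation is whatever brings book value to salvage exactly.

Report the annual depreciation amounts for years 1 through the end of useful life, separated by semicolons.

Depreciable base = $150,976 − $19,200 = $131,776.
Year 1: DB = ⌊$150,976 × 125%/3⌋ = $62,906; SL = ⌊$131,776/3⌋ = $43,925 → take DB $62,906. Book value $88,070.
Year 2: DB = ⌊$88,070 × 125%/3⌋ = $36,695; SL = ⌊$68,870/2⌋ = $34,435 → take DB $36,695. Book value $51,375.
Year 3 (final): $51,375 − $19,200 = $32,175. Book value $19,200.

$62,906; $36,695; $32,175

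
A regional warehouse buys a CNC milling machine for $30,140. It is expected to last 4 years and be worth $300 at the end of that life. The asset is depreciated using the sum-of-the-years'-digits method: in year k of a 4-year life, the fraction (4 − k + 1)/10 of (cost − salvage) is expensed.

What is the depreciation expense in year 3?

$5,968

Depreciable base = $30,140 − $300 = $29,840.
Sum of the years' digits = 4+3+2+1 = 10.
Year 1: $29,840 × 4/10 = $11,936. Book value $18,204.
Year 2: $29,840 × 3/10 = $8,952. Book value $9,252.
Year 3: $29,840 × 2/10 = $5,968. Book value $3,284.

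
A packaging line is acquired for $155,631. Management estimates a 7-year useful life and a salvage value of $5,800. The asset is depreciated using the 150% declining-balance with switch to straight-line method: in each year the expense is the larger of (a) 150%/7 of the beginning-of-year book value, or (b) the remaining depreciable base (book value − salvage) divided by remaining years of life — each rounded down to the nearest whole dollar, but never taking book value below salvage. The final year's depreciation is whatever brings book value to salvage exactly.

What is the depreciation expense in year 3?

$20,588

Depreciable base = $155,631 − $5,800 = $149,831.
Year 1: DB = ⌊$155,631 × 150%/7⌋ = $33,349; SL = ⌊$149,831/7⌋ = $21,404 → take DB $33,349. Book value $122,282.
Year 2: DB = ⌊$122,282 × 150%/7⌋ = $26,203; SL = ⌊$116,482/6⌋ = $19,413 → take DB $26,203. Book value $96,079.
Year 3: DB = ⌊$96,079 × 150%/7⌋ = $20,588; SL = ⌊$90,279/5⌋ = $18,055 → take DB $20,588. Book value $75,491.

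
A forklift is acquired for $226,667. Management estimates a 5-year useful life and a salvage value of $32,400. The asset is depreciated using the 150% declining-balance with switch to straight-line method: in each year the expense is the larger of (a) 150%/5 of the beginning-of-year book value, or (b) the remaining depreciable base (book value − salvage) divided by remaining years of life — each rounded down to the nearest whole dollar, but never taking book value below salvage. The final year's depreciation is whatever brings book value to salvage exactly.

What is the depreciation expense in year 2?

Depreciable base = $226,667 − $32,400 = $194,267.
Year 1: DB = ⌊$226,667 × 150%/5⌋ = $68,000; SL = ⌊$194,267/5⌋ = $38,853 → take DB $68,000. Book value $158,667.
Year 2: DB = ⌊$158,667 × 150%/5⌋ = $47,600; SL = ⌊$126,267/4⌋ = $31,566 → take DB $47,600. Book value $111,067.

$47,600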